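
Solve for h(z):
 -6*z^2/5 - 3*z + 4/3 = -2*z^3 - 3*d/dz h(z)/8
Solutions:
 h(z) = C1 - 4*z^4/3 + 16*z^3/15 + 4*z^2 - 32*z/9


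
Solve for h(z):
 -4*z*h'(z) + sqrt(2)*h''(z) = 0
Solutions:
 h(z) = C1 + C2*erfi(2^(1/4)*z)


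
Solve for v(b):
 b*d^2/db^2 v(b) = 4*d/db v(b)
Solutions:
 v(b) = C1 + C2*b^5


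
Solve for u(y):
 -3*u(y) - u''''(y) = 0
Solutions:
 u(y) = (C1*sin(sqrt(2)*3^(1/4)*y/2) + C2*cos(sqrt(2)*3^(1/4)*y/2))*exp(-sqrt(2)*3^(1/4)*y/2) + (C3*sin(sqrt(2)*3^(1/4)*y/2) + C4*cos(sqrt(2)*3^(1/4)*y/2))*exp(sqrt(2)*3^(1/4)*y/2)


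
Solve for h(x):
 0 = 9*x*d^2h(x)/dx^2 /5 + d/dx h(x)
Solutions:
 h(x) = C1 + C2*x^(4/9)


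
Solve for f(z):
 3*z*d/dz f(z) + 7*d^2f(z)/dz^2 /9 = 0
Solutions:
 f(z) = C1 + C2*erf(3*sqrt(42)*z/14)


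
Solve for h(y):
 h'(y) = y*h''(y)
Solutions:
 h(y) = C1 + C2*y^2


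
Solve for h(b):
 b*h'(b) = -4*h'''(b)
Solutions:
 h(b) = C1 + Integral(C2*airyai(-2^(1/3)*b/2) + C3*airybi(-2^(1/3)*b/2), b)


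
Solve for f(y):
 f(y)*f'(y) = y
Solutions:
 f(y) = -sqrt(C1 + y^2)
 f(y) = sqrt(C1 + y^2)


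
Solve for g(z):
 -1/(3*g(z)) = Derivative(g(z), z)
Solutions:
 g(z) = -sqrt(C1 - 6*z)/3
 g(z) = sqrt(C1 - 6*z)/3


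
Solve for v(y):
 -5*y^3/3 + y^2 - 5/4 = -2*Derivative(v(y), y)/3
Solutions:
 v(y) = C1 + 5*y^4/8 - y^3/2 + 15*y/8


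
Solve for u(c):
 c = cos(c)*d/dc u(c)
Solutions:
 u(c) = C1 + Integral(c/cos(c), c)


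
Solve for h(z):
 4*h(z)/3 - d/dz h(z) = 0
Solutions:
 h(z) = C1*exp(4*z/3)


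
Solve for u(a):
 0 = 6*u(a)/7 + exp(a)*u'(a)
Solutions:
 u(a) = C1*exp(6*exp(-a)/7)


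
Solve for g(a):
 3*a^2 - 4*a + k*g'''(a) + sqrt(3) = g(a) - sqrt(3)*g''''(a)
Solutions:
 g(a) = C1*exp(a*(-sqrt(3)*k - sqrt(3)*sqrt(k^2 + 2*2^(2/3)*3^(1/6)*(-3*k^2 + sqrt(9*k^4 + 256*sqrt(3)))^(1/3) - 16*6^(1/3)/(-3*k^2 + sqrt(9*k^4 + 256*sqrt(3)))^(1/3)) + sqrt(6)*sqrt(k^3/sqrt(k^2 + 2*2^(2/3)*3^(1/6)*(-3*k^2 + sqrt(9*k^4 + 256*sqrt(3)))^(1/3) - 16*6^(1/3)/(-3*k^2 + sqrt(9*k^4 + 256*sqrt(3)))^(1/3)) + k^2 - 2^(2/3)*3^(1/6)*(-3*k^2 + sqrt(9*k^4 + 256*sqrt(3)))^(1/3) + 8*6^(1/3)/(-3*k^2 + sqrt(9*k^4 + 256*sqrt(3)))^(1/3)))/12) + C2*exp(a*(-sqrt(3)*k + sqrt(3)*sqrt(k^2 + 2*2^(2/3)*3^(1/6)*(-3*k^2 + sqrt(9*k^4 + 256*sqrt(3)))^(1/3) - 16*6^(1/3)/(-3*k^2 + sqrt(9*k^4 + 256*sqrt(3)))^(1/3)) - sqrt(6)*sqrt(-k^3/sqrt(k^2 + 2*2^(2/3)*3^(1/6)*(-3*k^2 + sqrt(9*k^4 + 256*sqrt(3)))^(1/3) - 16*6^(1/3)/(-3*k^2 + sqrt(9*k^4 + 256*sqrt(3)))^(1/3)) + k^2 - 2^(2/3)*3^(1/6)*(-3*k^2 + sqrt(9*k^4 + 256*sqrt(3)))^(1/3) + 8*6^(1/3)/(-3*k^2 + sqrt(9*k^4 + 256*sqrt(3)))^(1/3)))/12) + C3*exp(a*(-sqrt(3)*k + sqrt(3)*sqrt(k^2 + 2*2^(2/3)*3^(1/6)*(-3*k^2 + sqrt(9*k^4 + 256*sqrt(3)))^(1/3) - 16*6^(1/3)/(-3*k^2 + sqrt(9*k^4 + 256*sqrt(3)))^(1/3)) + sqrt(6)*sqrt(-k^3/sqrt(k^2 + 2*2^(2/3)*3^(1/6)*(-3*k^2 + sqrt(9*k^4 + 256*sqrt(3)))^(1/3) - 16*6^(1/3)/(-3*k^2 + sqrt(9*k^4 + 256*sqrt(3)))^(1/3)) + k^2 - 2^(2/3)*3^(1/6)*(-3*k^2 + sqrt(9*k^4 + 256*sqrt(3)))^(1/3) + 8*6^(1/3)/(-3*k^2 + sqrt(9*k^4 + 256*sqrt(3)))^(1/3)))/12) + C4*exp(-a*(sqrt(3)*k + sqrt(3)*sqrt(k^2 + 2*2^(2/3)*3^(1/6)*(-3*k^2 + sqrt(9*k^4 + 256*sqrt(3)))^(1/3) - 16*6^(1/3)/(-3*k^2 + sqrt(9*k^4 + 256*sqrt(3)))^(1/3)) + sqrt(6)*sqrt(k^3/sqrt(k^2 + 2*2^(2/3)*3^(1/6)*(-3*k^2 + sqrt(9*k^4 + 256*sqrt(3)))^(1/3) - 16*6^(1/3)/(-3*k^2 + sqrt(9*k^4 + 256*sqrt(3)))^(1/3)) + k^2 - 2^(2/3)*3^(1/6)*(-3*k^2 + sqrt(9*k^4 + 256*sqrt(3)))^(1/3) + 8*6^(1/3)/(-3*k^2 + sqrt(9*k^4 + 256*sqrt(3)))^(1/3)))/12) + 3*a^2 - 4*a + sqrt(3)


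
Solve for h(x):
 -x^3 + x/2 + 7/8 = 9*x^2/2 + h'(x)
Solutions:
 h(x) = C1 - x^4/4 - 3*x^3/2 + x^2/4 + 7*x/8


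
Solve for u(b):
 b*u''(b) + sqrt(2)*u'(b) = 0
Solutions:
 u(b) = C1 + C2*b^(1 - sqrt(2))


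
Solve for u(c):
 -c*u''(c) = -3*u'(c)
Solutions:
 u(c) = C1 + C2*c^4


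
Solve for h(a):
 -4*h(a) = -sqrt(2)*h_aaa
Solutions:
 h(a) = C3*exp(sqrt(2)*a) + (C1*sin(sqrt(6)*a/2) + C2*cos(sqrt(6)*a/2))*exp(-sqrt(2)*a/2)


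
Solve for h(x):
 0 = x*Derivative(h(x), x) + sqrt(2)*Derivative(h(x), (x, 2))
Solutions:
 h(x) = C1 + C2*erf(2^(1/4)*x/2)


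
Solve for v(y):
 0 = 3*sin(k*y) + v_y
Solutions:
 v(y) = C1 + 3*cos(k*y)/k


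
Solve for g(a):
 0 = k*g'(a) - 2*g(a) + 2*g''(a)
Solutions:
 g(a) = C1*exp(a*(-k + sqrt(k^2 + 16))/4) + C2*exp(-a*(k + sqrt(k^2 + 16))/4)


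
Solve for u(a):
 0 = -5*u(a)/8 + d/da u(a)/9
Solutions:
 u(a) = C1*exp(45*a/8)


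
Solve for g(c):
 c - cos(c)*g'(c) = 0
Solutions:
 g(c) = C1 + Integral(c/cos(c), c)


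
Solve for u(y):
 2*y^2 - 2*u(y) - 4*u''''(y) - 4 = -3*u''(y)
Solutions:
 u(y) = y^2 + (C1*sin(2^(3/4)*y*sin(atan(sqrt(23)/3)/2)/2) + C2*cos(2^(3/4)*y*sin(atan(sqrt(23)/3)/2)/2))*exp(-2^(3/4)*y*cos(atan(sqrt(23)/3)/2)/2) + (C3*sin(2^(3/4)*y*sin(atan(sqrt(23)/3)/2)/2) + C4*cos(2^(3/4)*y*sin(atan(sqrt(23)/3)/2)/2))*exp(2^(3/4)*y*cos(atan(sqrt(23)/3)/2)/2) + 1


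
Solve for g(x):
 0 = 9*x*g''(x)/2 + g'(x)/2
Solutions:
 g(x) = C1 + C2*x^(8/9)


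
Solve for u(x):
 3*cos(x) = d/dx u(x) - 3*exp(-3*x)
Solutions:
 u(x) = C1 + 3*sin(x) - exp(-3*x)


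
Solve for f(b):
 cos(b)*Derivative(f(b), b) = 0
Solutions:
 f(b) = C1


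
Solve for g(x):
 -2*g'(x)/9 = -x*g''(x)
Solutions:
 g(x) = C1 + C2*x^(11/9)


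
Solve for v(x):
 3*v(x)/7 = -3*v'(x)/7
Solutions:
 v(x) = C1*exp(-x)


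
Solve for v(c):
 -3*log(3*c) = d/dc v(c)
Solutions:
 v(c) = C1 - 3*c*log(c) - c*log(27) + 3*c


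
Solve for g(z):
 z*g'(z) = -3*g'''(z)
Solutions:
 g(z) = C1 + Integral(C2*airyai(-3^(2/3)*z/3) + C3*airybi(-3^(2/3)*z/3), z)


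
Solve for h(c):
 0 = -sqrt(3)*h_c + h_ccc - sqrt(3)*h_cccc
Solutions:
 h(c) = C1 + C2*exp(c*(2*18^(1/3)/(-2*sqrt(3) + sqrt(-12 + (243 - 2*sqrt(3))^2) + 243)^(1/3) + 4*sqrt(3) + 12^(1/3)*(-2*sqrt(3) + sqrt(-12 + (243 - 2*sqrt(3))^2) + 243)^(1/3))/36)*sin(2^(1/3)*3^(1/6)*c*(-2^(1/3)*3^(2/3)*(-2*sqrt(3) + 9*sqrt(-4/27 + (27 - 2*sqrt(3)/9)^2) + 243)^(1/3) + 6/(-2*sqrt(3) + 9*sqrt(-4/27 + (27 - 2*sqrt(3)/9)^2) + 243)^(1/3))/36) + C3*exp(c*(2*18^(1/3)/(-2*sqrt(3) + sqrt(-12 + (243 - 2*sqrt(3))^2) + 243)^(1/3) + 4*sqrt(3) + 12^(1/3)*(-2*sqrt(3) + sqrt(-12 + (243 - 2*sqrt(3))^2) + 243)^(1/3))/36)*cos(2^(1/3)*3^(1/6)*c*(-2^(1/3)*3^(2/3)*(-2*sqrt(3) + 9*sqrt(-4/27 + (27 - 2*sqrt(3)/9)^2) + 243)^(1/3) + 6/(-2*sqrt(3) + 9*sqrt(-4/27 + (27 - 2*sqrt(3)/9)^2) + 243)^(1/3))/36) + C4*exp(c*(-12^(1/3)*(-2*sqrt(3) + sqrt(-12 + (243 - 2*sqrt(3))^2) + 243)^(1/3) - 2*18^(1/3)/(-2*sqrt(3) + sqrt(-12 + (243 - 2*sqrt(3))^2) + 243)^(1/3) + 2*sqrt(3))/18)


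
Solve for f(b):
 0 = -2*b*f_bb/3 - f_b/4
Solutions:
 f(b) = C1 + C2*b^(5/8)


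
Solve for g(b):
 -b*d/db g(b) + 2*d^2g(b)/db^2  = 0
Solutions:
 g(b) = C1 + C2*erfi(b/2)


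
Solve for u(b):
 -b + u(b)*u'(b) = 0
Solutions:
 u(b) = -sqrt(C1 + b^2)
 u(b) = sqrt(C1 + b^2)


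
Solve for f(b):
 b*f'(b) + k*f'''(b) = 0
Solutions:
 f(b) = C1 + Integral(C2*airyai(b*(-1/k)^(1/3)) + C3*airybi(b*(-1/k)^(1/3)), b)


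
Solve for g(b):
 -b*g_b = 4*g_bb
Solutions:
 g(b) = C1 + C2*erf(sqrt(2)*b/4)


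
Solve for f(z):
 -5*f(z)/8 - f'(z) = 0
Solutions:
 f(z) = C1*exp(-5*z/8)


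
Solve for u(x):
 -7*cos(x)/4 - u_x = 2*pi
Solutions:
 u(x) = C1 - 2*pi*x - 7*sin(x)/4


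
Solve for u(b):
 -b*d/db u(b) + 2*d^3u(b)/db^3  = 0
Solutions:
 u(b) = C1 + Integral(C2*airyai(2^(2/3)*b/2) + C3*airybi(2^(2/3)*b/2), b)


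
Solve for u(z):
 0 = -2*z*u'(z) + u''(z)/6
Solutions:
 u(z) = C1 + C2*erfi(sqrt(6)*z)


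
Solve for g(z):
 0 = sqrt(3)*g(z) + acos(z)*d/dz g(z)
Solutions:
 g(z) = C1*exp(-sqrt(3)*Integral(1/acos(z), z))


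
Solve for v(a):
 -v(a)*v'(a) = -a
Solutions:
 v(a) = -sqrt(C1 + a^2)
 v(a) = sqrt(C1 + a^2)


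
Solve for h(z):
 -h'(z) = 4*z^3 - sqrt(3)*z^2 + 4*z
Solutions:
 h(z) = C1 - z^4 + sqrt(3)*z^3/3 - 2*z^2


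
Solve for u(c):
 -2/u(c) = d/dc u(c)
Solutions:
 u(c) = -sqrt(C1 - 4*c)
 u(c) = sqrt(C1 - 4*c)


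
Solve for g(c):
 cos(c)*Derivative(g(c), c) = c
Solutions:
 g(c) = C1 + Integral(c/cos(c), c)


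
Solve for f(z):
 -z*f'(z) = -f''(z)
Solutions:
 f(z) = C1 + C2*erfi(sqrt(2)*z/2)


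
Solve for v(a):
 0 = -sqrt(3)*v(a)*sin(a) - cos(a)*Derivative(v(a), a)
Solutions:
 v(a) = C1*cos(a)^(sqrt(3))


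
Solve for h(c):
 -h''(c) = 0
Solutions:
 h(c) = C1 + C2*c


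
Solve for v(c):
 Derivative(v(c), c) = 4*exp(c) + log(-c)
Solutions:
 v(c) = C1 + c*log(-c) - c + 4*exp(c)


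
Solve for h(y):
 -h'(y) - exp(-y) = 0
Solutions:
 h(y) = C1 + exp(-y)


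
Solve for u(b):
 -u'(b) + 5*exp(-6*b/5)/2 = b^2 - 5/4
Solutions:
 u(b) = C1 - b^3/3 + 5*b/4 - 25*exp(-6*b/5)/12


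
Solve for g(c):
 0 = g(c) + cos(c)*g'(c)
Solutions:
 g(c) = C1*sqrt(sin(c) - 1)/sqrt(sin(c) + 1)


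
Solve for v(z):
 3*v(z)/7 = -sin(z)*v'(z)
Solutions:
 v(z) = C1*(cos(z) + 1)^(3/14)/(cos(z) - 1)^(3/14)


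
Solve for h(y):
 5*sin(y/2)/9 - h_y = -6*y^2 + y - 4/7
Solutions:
 h(y) = C1 + 2*y^3 - y^2/2 + 4*y/7 - 10*cos(y/2)/9


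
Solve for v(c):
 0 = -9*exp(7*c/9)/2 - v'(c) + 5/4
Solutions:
 v(c) = C1 + 5*c/4 - 81*exp(7*c/9)/14


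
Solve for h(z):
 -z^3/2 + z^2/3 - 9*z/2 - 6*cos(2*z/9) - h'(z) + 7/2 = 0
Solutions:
 h(z) = C1 - z^4/8 + z^3/9 - 9*z^2/4 + 7*z/2 - 27*sin(2*z/9)


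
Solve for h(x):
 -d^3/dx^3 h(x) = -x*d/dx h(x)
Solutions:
 h(x) = C1 + Integral(C2*airyai(x) + C3*airybi(x), x)


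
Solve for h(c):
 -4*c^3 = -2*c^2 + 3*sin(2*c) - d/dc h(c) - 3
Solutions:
 h(c) = C1 + c^4 - 2*c^3/3 - 3*c - 3*cos(2*c)/2


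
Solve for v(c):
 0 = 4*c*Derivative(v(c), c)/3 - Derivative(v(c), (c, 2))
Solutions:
 v(c) = C1 + C2*erfi(sqrt(6)*c/3)


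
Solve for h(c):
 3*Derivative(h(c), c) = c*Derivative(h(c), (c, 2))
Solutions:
 h(c) = C1 + C2*c^4


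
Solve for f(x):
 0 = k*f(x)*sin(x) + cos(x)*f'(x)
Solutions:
 f(x) = C1*exp(k*log(cos(x)))


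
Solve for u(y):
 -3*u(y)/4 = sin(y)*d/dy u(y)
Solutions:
 u(y) = C1*(cos(y) + 1)^(3/8)/(cos(y) - 1)^(3/8)


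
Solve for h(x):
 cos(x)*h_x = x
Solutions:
 h(x) = C1 + Integral(x/cos(x), x)


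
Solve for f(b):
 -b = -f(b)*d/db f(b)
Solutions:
 f(b) = -sqrt(C1 + b^2)
 f(b) = sqrt(C1 + b^2)


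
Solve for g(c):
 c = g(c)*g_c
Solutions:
 g(c) = -sqrt(C1 + c^2)
 g(c) = sqrt(C1 + c^2)


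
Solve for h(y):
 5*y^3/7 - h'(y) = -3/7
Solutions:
 h(y) = C1 + 5*y^4/28 + 3*y/7


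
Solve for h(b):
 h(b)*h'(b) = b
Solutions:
 h(b) = -sqrt(C1 + b^2)
 h(b) = sqrt(C1 + b^2)


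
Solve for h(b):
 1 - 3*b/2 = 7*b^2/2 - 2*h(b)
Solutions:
 h(b) = 7*b^2/4 + 3*b/4 - 1/2


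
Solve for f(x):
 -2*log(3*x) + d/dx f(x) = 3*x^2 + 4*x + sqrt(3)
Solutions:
 f(x) = C1 + x^3 + 2*x^2 + 2*x*log(x) - 2*x + sqrt(3)*x + x*log(9)


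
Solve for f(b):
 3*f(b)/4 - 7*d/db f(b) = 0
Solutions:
 f(b) = C1*exp(3*b/28)


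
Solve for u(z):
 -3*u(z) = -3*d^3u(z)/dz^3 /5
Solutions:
 u(z) = C3*exp(5^(1/3)*z) + (C1*sin(sqrt(3)*5^(1/3)*z/2) + C2*cos(sqrt(3)*5^(1/3)*z/2))*exp(-5^(1/3)*z/2)


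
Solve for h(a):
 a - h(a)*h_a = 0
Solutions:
 h(a) = -sqrt(C1 + a^2)
 h(a) = sqrt(C1 + a^2)


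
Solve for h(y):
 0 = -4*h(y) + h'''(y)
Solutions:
 h(y) = C3*exp(2^(2/3)*y) + (C1*sin(2^(2/3)*sqrt(3)*y/2) + C2*cos(2^(2/3)*sqrt(3)*y/2))*exp(-2^(2/3)*y/2)


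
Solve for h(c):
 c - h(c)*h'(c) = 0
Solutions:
 h(c) = -sqrt(C1 + c^2)
 h(c) = sqrt(C1 + c^2)


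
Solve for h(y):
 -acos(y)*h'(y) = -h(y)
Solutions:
 h(y) = C1*exp(Integral(1/acos(y), y))


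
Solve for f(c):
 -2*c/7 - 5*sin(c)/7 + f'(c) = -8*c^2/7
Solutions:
 f(c) = C1 - 8*c^3/21 + c^2/7 - 5*cos(c)/7


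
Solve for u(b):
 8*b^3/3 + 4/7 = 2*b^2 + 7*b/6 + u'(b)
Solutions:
 u(b) = C1 + 2*b^4/3 - 2*b^3/3 - 7*b^2/12 + 4*b/7


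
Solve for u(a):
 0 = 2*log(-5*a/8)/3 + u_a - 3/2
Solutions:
 u(a) = C1 - 2*a*log(-a)/3 + a*(-2*log(5)/3 + 2*log(2) + 13/6)


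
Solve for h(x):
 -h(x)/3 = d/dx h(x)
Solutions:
 h(x) = C1*exp(-x/3)


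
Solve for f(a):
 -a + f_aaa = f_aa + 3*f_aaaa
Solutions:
 f(a) = C1 + C2*a - a^3/6 - a^2/2 + (C3*sin(sqrt(11)*a/6) + C4*cos(sqrt(11)*a/6))*exp(a/6)


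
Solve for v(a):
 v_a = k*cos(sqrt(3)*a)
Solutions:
 v(a) = C1 + sqrt(3)*k*sin(sqrt(3)*a)/3


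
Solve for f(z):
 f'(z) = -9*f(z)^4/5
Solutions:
 f(z) = 5^(1/3)*(1/(C1 + 27*z))^(1/3)
 f(z) = 5^(1/3)*(-3^(2/3) - 3*3^(1/6)*I)*(1/(C1 + 9*z))^(1/3)/6
 f(z) = 5^(1/3)*(-3^(2/3) + 3*3^(1/6)*I)*(1/(C1 + 9*z))^(1/3)/6


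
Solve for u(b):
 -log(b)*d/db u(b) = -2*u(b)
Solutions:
 u(b) = C1*exp(2*li(b))


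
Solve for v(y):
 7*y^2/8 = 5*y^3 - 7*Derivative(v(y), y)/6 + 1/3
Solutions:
 v(y) = C1 + 15*y^4/14 - y^3/4 + 2*y/7


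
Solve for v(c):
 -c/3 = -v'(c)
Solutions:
 v(c) = C1 + c^2/6


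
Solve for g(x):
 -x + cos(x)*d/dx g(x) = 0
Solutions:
 g(x) = C1 + Integral(x/cos(x), x)


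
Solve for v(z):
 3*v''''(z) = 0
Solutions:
 v(z) = C1 + C2*z + C3*z^2 + C4*z^3


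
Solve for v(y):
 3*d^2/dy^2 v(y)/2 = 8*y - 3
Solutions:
 v(y) = C1 + C2*y + 8*y^3/9 - y^2


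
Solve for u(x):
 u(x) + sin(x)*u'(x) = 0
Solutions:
 u(x) = C1*sqrt(cos(x) + 1)/sqrt(cos(x) - 1)


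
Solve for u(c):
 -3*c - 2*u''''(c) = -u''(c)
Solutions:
 u(c) = C1 + C2*c + C3*exp(-sqrt(2)*c/2) + C4*exp(sqrt(2)*c/2) + c^3/2


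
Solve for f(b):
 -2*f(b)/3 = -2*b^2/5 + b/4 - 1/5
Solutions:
 f(b) = 3*b^2/5 - 3*b/8 + 3/10


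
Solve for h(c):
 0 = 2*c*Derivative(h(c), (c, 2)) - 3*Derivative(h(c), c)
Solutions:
 h(c) = C1 + C2*c^(5/2)


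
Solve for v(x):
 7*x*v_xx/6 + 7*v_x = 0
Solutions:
 v(x) = C1 + C2/x^5


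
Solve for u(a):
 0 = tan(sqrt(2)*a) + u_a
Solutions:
 u(a) = C1 + sqrt(2)*log(cos(sqrt(2)*a))/2


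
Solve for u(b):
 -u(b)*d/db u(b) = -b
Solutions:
 u(b) = -sqrt(C1 + b^2)
 u(b) = sqrt(C1 + b^2)


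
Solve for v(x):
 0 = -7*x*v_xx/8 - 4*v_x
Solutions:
 v(x) = C1 + C2/x^(25/7)


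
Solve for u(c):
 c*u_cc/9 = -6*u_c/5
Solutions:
 u(c) = C1 + C2/c^(49/5)


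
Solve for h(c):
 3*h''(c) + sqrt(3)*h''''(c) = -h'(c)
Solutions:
 h(c) = C1 + C2*exp(c*(-2*2^(1/3)*3^(5/6)/(sqrt(3) + sqrt(3 + 4*sqrt(3)))^(1/3) + 6^(2/3)*(sqrt(3) + sqrt(3 + 4*sqrt(3)))^(1/3))/12)*sin(c*(2*6^(1/3)/(sqrt(3) + sqrt(3 + 4*sqrt(3)))^(1/3) + 2^(2/3)*3^(1/6)*(sqrt(3) + sqrt(3 + 4*sqrt(3)))^(1/3))/4) + C3*exp(c*(-2*2^(1/3)*3^(5/6)/(sqrt(3) + sqrt(3 + 4*sqrt(3)))^(1/3) + 6^(2/3)*(sqrt(3) + sqrt(3 + 4*sqrt(3)))^(1/3))/12)*cos(c*(2*6^(1/3)/(sqrt(3) + sqrt(3 + 4*sqrt(3)))^(1/3) + 2^(2/3)*3^(1/6)*(sqrt(3) + sqrt(3 + 4*sqrt(3)))^(1/3))/4) + C4*exp(-c*(-2*2^(1/3)*3^(5/6)/(sqrt(3) + sqrt(3 + 4*sqrt(3)))^(1/3) + 6^(2/3)*(sqrt(3) + sqrt(3 + 4*sqrt(3)))^(1/3))/6)


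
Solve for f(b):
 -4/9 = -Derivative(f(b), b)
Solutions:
 f(b) = C1 + 4*b/9


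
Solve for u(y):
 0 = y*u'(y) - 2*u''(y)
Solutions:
 u(y) = C1 + C2*erfi(y/2)


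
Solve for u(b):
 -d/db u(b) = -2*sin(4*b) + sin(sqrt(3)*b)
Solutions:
 u(b) = C1 - cos(4*b)/2 + sqrt(3)*cos(sqrt(3)*b)/3


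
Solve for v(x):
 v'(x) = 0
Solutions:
 v(x) = C1


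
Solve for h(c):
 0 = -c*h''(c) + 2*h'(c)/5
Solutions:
 h(c) = C1 + C2*c^(7/5)


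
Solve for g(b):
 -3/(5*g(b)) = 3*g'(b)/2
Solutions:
 g(b) = -sqrt(C1 - 20*b)/5
 g(b) = sqrt(C1 - 20*b)/5


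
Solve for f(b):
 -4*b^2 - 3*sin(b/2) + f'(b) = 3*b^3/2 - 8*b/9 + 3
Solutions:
 f(b) = C1 + 3*b^4/8 + 4*b^3/3 - 4*b^2/9 + 3*b - 6*cos(b/2)


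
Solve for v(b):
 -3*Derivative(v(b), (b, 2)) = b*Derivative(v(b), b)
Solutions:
 v(b) = C1 + C2*erf(sqrt(6)*b/6)


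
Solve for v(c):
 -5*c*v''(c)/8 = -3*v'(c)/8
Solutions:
 v(c) = C1 + C2*c^(8/5)


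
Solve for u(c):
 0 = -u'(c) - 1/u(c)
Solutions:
 u(c) = -sqrt(C1 - 2*c)
 u(c) = sqrt(C1 - 2*c)


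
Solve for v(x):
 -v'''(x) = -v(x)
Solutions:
 v(x) = C3*exp(x) + (C1*sin(sqrt(3)*x/2) + C2*cos(sqrt(3)*x/2))*exp(-x/2)


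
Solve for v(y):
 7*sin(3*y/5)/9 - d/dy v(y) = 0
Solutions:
 v(y) = C1 - 35*cos(3*y/5)/27


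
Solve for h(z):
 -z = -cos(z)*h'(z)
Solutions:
 h(z) = C1 + Integral(z/cos(z), z)


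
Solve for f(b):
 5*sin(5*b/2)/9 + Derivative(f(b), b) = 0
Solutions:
 f(b) = C1 + 2*cos(5*b/2)/9


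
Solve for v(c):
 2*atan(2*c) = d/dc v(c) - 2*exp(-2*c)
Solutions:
 v(c) = C1 + 2*c*atan(2*c) - log(4*c^2 + 1)/2 - exp(-2*c)


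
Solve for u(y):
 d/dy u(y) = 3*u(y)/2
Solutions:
 u(y) = C1*exp(3*y/2)


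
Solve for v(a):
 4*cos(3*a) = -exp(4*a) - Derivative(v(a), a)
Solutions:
 v(a) = C1 - exp(4*a)/4 - 4*sin(3*a)/3


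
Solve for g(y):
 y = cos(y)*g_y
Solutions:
 g(y) = C1 + Integral(y/cos(y), y)


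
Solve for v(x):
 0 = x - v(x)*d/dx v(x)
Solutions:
 v(x) = -sqrt(C1 + x^2)
 v(x) = sqrt(C1 + x^2)


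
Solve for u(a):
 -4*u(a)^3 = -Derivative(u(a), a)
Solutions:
 u(a) = -sqrt(2)*sqrt(-1/(C1 + 4*a))/2
 u(a) = sqrt(2)*sqrt(-1/(C1 + 4*a))/2


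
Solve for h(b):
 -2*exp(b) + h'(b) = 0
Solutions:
 h(b) = C1 + 2*exp(b)


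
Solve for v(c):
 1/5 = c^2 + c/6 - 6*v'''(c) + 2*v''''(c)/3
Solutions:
 v(c) = C1 + C2*c + C3*c^2 + C4*exp(9*c) + c^5/360 + 7*c^4/2592 - 127*c^3/29160


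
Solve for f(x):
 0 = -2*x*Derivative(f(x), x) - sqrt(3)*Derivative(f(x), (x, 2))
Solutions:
 f(x) = C1 + C2*erf(3^(3/4)*x/3)


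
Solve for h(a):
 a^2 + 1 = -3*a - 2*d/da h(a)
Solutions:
 h(a) = C1 - a^3/6 - 3*a^2/4 - a/2


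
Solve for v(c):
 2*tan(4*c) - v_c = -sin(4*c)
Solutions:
 v(c) = C1 - log(cos(4*c))/2 - cos(4*c)/4


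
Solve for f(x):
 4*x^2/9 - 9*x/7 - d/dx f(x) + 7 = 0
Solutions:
 f(x) = C1 + 4*x^3/27 - 9*x^2/14 + 7*x


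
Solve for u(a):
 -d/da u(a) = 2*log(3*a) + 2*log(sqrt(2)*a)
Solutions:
 u(a) = C1 - 4*a*log(a) - a*log(18) + 4*a


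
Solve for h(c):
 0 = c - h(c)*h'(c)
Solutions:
 h(c) = -sqrt(C1 + c^2)
 h(c) = sqrt(C1 + c^2)


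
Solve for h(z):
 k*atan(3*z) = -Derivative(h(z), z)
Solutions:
 h(z) = C1 - k*(z*atan(3*z) - log(9*z^2 + 1)/6)


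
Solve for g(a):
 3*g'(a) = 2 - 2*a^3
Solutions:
 g(a) = C1 - a^4/6 + 2*a/3


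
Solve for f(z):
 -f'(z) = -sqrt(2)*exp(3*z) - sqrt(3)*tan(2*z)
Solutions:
 f(z) = C1 + sqrt(2)*exp(3*z)/3 - sqrt(3)*log(cos(2*z))/2


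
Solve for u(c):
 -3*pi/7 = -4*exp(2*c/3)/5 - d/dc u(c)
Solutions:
 u(c) = C1 + 3*pi*c/7 - 6*exp(2*c/3)/5


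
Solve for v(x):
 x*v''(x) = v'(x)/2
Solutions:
 v(x) = C1 + C2*x^(3/2)


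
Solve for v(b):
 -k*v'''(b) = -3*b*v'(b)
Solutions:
 v(b) = C1 + Integral(C2*airyai(3^(1/3)*b*(1/k)^(1/3)) + C3*airybi(3^(1/3)*b*(1/k)^(1/3)), b)


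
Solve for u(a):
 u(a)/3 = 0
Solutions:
 u(a) = 0


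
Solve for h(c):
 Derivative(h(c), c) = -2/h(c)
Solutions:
 h(c) = -sqrt(C1 - 4*c)
 h(c) = sqrt(C1 - 4*c)


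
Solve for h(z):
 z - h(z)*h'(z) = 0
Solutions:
 h(z) = -sqrt(C1 + z^2)
 h(z) = sqrt(C1 + z^2)


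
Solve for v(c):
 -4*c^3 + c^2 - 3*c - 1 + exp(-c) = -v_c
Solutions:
 v(c) = C1 + c^4 - c^3/3 + 3*c^2/2 + c + exp(-c)


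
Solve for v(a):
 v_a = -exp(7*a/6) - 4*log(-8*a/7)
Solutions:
 v(a) = C1 - 4*a*log(-a) + 4*a*(-3*log(2) + 1 + log(7)) - 6*exp(7*a/6)/7


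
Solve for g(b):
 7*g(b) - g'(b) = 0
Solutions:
 g(b) = C1*exp(7*b)


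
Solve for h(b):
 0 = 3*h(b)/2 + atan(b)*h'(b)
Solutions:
 h(b) = C1*exp(-3*Integral(1/atan(b), b)/2)


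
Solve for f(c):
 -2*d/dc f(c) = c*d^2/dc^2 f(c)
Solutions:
 f(c) = C1 + C2/c


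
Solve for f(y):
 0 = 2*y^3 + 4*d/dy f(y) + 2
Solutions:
 f(y) = C1 - y^4/8 - y/2


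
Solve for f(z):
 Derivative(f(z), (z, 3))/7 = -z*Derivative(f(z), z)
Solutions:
 f(z) = C1 + Integral(C2*airyai(-7^(1/3)*z) + C3*airybi(-7^(1/3)*z), z)


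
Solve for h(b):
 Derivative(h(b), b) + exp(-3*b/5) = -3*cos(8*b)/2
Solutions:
 h(b) = C1 - 3*sin(8*b)/16 + 5*exp(-3*b/5)/3


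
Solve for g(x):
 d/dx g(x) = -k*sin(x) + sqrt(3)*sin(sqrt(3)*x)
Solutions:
 g(x) = C1 + k*cos(x) - cos(sqrt(3)*x)


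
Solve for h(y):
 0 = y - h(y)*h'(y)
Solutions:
 h(y) = -sqrt(C1 + y^2)
 h(y) = sqrt(C1 + y^2)


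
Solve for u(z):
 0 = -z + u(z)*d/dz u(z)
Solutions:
 u(z) = -sqrt(C1 + z^2)
 u(z) = sqrt(C1 + z^2)


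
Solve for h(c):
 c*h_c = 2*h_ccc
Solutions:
 h(c) = C1 + Integral(C2*airyai(2^(2/3)*c/2) + C3*airybi(2^(2/3)*c/2), c)


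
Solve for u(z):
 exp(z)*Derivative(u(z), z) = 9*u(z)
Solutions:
 u(z) = C1*exp(-9*exp(-z))


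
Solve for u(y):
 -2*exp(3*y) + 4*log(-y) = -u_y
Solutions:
 u(y) = C1 - 4*y*log(-y) + 4*y + 2*exp(3*y)/3


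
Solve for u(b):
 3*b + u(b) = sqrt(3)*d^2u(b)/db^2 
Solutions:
 u(b) = C1*exp(-3^(3/4)*b/3) + C2*exp(3^(3/4)*b/3) - 3*b


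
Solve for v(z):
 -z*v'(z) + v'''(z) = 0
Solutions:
 v(z) = C1 + Integral(C2*airyai(z) + C3*airybi(z), z)


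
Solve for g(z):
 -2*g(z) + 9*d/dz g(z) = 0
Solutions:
 g(z) = C1*exp(2*z/9)


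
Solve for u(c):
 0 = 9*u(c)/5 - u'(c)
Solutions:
 u(c) = C1*exp(9*c/5)


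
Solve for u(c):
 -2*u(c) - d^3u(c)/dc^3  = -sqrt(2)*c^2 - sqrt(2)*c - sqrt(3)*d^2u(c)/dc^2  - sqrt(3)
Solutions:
 u(c) = C1*exp(c*(3^(2/3)/(-sqrt(3) + sqrt(-3 + (9 - sqrt(3))^2) + 9)^(1/3) + 2*sqrt(3) + 3^(1/3)*(-sqrt(3) + sqrt(-3 + (9 - sqrt(3))^2) + 9)^(1/3))/6)*sin(3^(1/6)*c*(-3^(2/3)*(-sqrt(3) + sqrt(-3 + (9 - sqrt(3))^2) + 9)^(1/3) + 3/(-sqrt(3) + sqrt(-3 + (9 - sqrt(3))^2) + 9)^(1/3))/6) + C2*exp(c*(3^(2/3)/(-sqrt(3) + sqrt(-3 + (9 - sqrt(3))^2) + 9)^(1/3) + 2*sqrt(3) + 3^(1/3)*(-sqrt(3) + sqrt(-3 + (9 - sqrt(3))^2) + 9)^(1/3))/6)*cos(3^(1/6)*c*(-3^(2/3)*(-sqrt(3) + sqrt(-3 + (9 - sqrt(3))^2) + 9)^(1/3) + 3/(-sqrt(3) + sqrt(-3 + (9 - sqrt(3))^2) + 9)^(1/3))/6) + C3*exp(c*(-3^(1/3)*(-sqrt(3) + sqrt(-3 + (9 - sqrt(3))^2) + 9)^(1/3) - 3^(2/3)/(-sqrt(3) + sqrt(-3 + (9 - sqrt(3))^2) + 9)^(1/3) + sqrt(3))/3) + sqrt(2)*c^2/2 + sqrt(2)*c/2 + sqrt(3)/2 + sqrt(6)/2


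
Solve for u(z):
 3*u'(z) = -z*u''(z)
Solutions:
 u(z) = C1 + C2/z^2


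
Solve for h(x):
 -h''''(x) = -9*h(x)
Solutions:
 h(x) = C1*exp(-sqrt(3)*x) + C2*exp(sqrt(3)*x) + C3*sin(sqrt(3)*x) + C4*cos(sqrt(3)*x)


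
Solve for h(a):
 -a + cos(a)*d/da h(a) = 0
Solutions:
 h(a) = C1 + Integral(a/cos(a), a)


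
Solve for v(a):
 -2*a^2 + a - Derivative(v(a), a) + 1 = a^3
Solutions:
 v(a) = C1 - a^4/4 - 2*a^3/3 + a^2/2 + a


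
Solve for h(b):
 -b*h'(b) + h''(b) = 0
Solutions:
 h(b) = C1 + C2*erfi(sqrt(2)*b/2)


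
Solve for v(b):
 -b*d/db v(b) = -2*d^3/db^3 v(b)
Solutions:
 v(b) = C1 + Integral(C2*airyai(2^(2/3)*b/2) + C3*airybi(2^(2/3)*b/2), b)


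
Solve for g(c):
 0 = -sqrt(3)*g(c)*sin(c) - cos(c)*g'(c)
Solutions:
 g(c) = C1*cos(c)^(sqrt(3))


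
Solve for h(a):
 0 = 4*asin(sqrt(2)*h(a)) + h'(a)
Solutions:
 Integral(1/asin(sqrt(2)*_y), (_y, h(a))) = C1 - 4*a


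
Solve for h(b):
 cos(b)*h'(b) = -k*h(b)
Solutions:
 h(b) = C1*exp(k*(log(sin(b) - 1) - log(sin(b) + 1))/2)


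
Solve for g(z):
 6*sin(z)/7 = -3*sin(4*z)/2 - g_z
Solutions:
 g(z) = C1 + 6*cos(z)/7 + 3*cos(4*z)/8


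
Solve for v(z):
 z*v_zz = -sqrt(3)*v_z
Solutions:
 v(z) = C1 + C2*z^(1 - sqrt(3))


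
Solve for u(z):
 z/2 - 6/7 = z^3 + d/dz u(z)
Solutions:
 u(z) = C1 - z^4/4 + z^2/4 - 6*z/7


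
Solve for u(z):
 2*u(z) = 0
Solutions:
 u(z) = 0


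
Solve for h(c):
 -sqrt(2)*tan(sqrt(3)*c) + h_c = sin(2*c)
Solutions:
 h(c) = C1 - sqrt(6)*log(cos(sqrt(3)*c))/3 - cos(2*c)/2


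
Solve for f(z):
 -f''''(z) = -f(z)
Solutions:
 f(z) = C1*exp(-z) + C2*exp(z) + C3*sin(z) + C4*cos(z)


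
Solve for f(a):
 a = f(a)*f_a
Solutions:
 f(a) = -sqrt(C1 + a^2)
 f(a) = sqrt(C1 + a^2)


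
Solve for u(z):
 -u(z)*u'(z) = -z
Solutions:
 u(z) = -sqrt(C1 + z^2)
 u(z) = sqrt(C1 + z^2)


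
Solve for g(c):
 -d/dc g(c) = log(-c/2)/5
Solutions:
 g(c) = C1 - c*log(-c)/5 + c*(log(2) + 1)/5


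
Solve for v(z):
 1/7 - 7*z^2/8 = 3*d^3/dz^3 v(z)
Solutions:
 v(z) = C1 + C2*z + C3*z^2 - 7*z^5/1440 + z^3/126


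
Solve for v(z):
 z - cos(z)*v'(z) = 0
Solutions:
 v(z) = C1 + Integral(z/cos(z), z)


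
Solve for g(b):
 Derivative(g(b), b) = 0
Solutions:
 g(b) = C1


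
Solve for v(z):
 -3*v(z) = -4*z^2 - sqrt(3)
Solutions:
 v(z) = 4*z^2/3 + sqrt(3)/3


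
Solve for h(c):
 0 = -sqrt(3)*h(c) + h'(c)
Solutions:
 h(c) = C1*exp(sqrt(3)*c)


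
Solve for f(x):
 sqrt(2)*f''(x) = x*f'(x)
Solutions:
 f(x) = C1 + C2*erfi(2^(1/4)*x/2)


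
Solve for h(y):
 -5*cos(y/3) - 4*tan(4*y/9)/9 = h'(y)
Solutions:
 h(y) = C1 + log(cos(4*y/9)) - 15*sin(y/3)


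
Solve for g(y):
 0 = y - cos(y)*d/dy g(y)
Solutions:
 g(y) = C1 + Integral(y/cos(y), y)


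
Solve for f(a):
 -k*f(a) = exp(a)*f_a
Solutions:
 f(a) = C1*exp(k*exp(-a))


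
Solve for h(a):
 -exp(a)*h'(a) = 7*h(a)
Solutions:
 h(a) = C1*exp(7*exp(-a))


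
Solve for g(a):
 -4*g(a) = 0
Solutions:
 g(a) = 0


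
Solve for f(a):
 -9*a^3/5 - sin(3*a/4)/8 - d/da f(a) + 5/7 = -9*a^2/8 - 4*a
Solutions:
 f(a) = C1 - 9*a^4/20 + 3*a^3/8 + 2*a^2 + 5*a/7 + cos(3*a/4)/6


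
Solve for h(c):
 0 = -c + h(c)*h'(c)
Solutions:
 h(c) = -sqrt(C1 + c^2)
 h(c) = sqrt(C1 + c^2)


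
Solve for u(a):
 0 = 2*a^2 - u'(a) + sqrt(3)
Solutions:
 u(a) = C1 + 2*a^3/3 + sqrt(3)*a


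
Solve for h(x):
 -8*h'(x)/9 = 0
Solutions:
 h(x) = C1


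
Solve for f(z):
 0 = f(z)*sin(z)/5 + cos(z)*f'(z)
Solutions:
 f(z) = C1*cos(z)^(1/5)


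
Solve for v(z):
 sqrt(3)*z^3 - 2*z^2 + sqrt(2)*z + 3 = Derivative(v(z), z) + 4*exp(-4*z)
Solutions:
 v(z) = C1 + sqrt(3)*z^4/4 - 2*z^3/3 + sqrt(2)*z^2/2 + 3*z + exp(-4*z)


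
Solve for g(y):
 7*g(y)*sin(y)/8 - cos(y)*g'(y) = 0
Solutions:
 g(y) = C1/cos(y)^(7/8)


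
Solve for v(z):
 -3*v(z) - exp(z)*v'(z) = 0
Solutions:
 v(z) = C1*exp(3*exp(-z))


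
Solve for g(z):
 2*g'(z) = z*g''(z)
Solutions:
 g(z) = C1 + C2*z^3


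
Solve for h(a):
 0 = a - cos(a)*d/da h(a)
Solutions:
 h(a) = C1 + Integral(a/cos(a), a)


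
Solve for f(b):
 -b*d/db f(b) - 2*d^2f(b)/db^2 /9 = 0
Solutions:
 f(b) = C1 + C2*erf(3*b/2)


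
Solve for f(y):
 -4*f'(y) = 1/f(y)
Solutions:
 f(y) = -sqrt(C1 - 2*y)/2
 f(y) = sqrt(C1 - 2*y)/2


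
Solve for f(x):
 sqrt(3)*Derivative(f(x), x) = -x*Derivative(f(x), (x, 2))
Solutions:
 f(x) = C1 + C2*x^(1 - sqrt(3))


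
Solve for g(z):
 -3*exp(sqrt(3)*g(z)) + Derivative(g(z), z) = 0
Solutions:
 g(z) = sqrt(3)*(2*log(-1/(C1 + 3*z)) - log(3))/6


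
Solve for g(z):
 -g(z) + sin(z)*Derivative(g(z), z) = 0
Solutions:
 g(z) = C1*sqrt(cos(z) - 1)/sqrt(cos(z) + 1)


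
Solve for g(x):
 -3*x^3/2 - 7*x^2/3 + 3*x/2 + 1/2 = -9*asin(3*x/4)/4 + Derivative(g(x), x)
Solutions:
 g(x) = C1 - 3*x^4/8 - 7*x^3/9 + 3*x^2/4 + 9*x*asin(3*x/4)/4 + x/2 + 3*sqrt(16 - 9*x^2)/4


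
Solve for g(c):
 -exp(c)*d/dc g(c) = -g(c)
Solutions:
 g(c) = C1*exp(-exp(-c))


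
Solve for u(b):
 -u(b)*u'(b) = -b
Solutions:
 u(b) = -sqrt(C1 + b^2)
 u(b) = sqrt(C1 + b^2)


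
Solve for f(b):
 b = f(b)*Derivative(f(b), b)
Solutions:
 f(b) = -sqrt(C1 + b^2)
 f(b) = sqrt(C1 + b^2)


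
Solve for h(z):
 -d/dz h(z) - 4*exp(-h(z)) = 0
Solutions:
 h(z) = log(C1 - 4*z)


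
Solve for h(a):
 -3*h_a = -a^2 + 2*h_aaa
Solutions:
 h(a) = C1 + C2*sin(sqrt(6)*a/2) + C3*cos(sqrt(6)*a/2) + a^3/9 - 4*a/9


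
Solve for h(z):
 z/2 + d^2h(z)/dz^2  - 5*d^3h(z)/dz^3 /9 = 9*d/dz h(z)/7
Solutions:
 h(z) = C1 + 7*z^2/36 + 49*z/162 + (C2*sin(9*sqrt(91)*z/70) + C3*cos(9*sqrt(91)*z/70))*exp(9*z/10)


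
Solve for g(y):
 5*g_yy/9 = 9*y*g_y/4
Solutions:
 g(y) = C1 + C2*erfi(9*sqrt(10)*y/20)


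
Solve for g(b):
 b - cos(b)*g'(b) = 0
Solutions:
 g(b) = C1 + Integral(b/cos(b), b)


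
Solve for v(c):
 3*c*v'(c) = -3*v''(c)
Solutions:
 v(c) = C1 + C2*erf(sqrt(2)*c/2)


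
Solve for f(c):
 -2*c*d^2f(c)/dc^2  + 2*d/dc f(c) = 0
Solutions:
 f(c) = C1 + C2*c^2


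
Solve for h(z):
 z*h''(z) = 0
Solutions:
 h(z) = C1 + C2*z


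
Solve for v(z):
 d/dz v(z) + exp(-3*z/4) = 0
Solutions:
 v(z) = C1 + 4*exp(-3*z/4)/3


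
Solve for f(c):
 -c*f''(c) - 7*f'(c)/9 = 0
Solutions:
 f(c) = C1 + C2*c^(2/9)


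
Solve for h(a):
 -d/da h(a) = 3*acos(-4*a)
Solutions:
 h(a) = C1 - 3*a*acos(-4*a) - 3*sqrt(1 - 16*a^2)/4


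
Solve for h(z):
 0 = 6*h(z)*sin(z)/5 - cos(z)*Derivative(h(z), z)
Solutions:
 h(z) = C1/cos(z)^(6/5)


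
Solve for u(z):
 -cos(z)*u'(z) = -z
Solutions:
 u(z) = C1 + Integral(z/cos(z), z)


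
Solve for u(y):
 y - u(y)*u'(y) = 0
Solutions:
 u(y) = -sqrt(C1 + y^2)
 u(y) = sqrt(C1 + y^2)


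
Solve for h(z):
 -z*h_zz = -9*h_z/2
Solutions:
 h(z) = C1 + C2*z^(11/2)


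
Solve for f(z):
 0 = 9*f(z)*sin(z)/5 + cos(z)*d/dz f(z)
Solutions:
 f(z) = C1*cos(z)^(9/5)


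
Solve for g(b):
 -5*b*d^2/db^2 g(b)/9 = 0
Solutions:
 g(b) = C1 + C2*b


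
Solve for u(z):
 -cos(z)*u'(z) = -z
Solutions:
 u(z) = C1 + Integral(z/cos(z), z)


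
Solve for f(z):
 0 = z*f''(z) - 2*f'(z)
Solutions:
 f(z) = C1 + C2*z^3


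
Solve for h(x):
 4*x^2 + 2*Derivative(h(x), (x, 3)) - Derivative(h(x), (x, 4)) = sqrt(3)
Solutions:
 h(x) = C1 + C2*x + C3*x^2 + C4*exp(2*x) - x^5/30 - x^4/12 + x^3*(-2 + sqrt(3))/12


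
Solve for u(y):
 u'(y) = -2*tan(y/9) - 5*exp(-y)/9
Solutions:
 u(y) = C1 - 9*log(tan(y/9)^2 + 1) + 5*exp(-y)/9


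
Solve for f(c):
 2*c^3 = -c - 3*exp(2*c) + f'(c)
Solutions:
 f(c) = C1 + c^4/2 + c^2/2 + 3*exp(2*c)/2


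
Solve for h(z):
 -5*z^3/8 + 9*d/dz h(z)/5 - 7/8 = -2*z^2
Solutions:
 h(z) = C1 + 25*z^4/288 - 10*z^3/27 + 35*z/72


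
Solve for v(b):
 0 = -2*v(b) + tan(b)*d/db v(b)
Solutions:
 v(b) = C1*sin(b)^2


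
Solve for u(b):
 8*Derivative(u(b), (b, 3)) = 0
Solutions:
 u(b) = C1 + C2*b + C3*b^2


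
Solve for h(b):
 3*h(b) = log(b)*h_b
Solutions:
 h(b) = C1*exp(3*li(b))


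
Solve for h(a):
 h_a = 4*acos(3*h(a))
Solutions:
 Integral(1/acos(3*_y), (_y, h(a))) = C1 + 4*a


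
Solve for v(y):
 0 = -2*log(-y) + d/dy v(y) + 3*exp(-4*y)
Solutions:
 v(y) = C1 + 2*y*log(-y) - 2*y + 3*exp(-4*y)/4


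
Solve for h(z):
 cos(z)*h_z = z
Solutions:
 h(z) = C1 + Integral(z/cos(z), z)


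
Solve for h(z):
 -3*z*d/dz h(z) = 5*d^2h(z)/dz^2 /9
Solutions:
 h(z) = C1 + C2*erf(3*sqrt(30)*z/10)


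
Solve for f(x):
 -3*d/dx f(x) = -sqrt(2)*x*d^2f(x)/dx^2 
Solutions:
 f(x) = C1 + C2*x^(1 + 3*sqrt(2)/2)


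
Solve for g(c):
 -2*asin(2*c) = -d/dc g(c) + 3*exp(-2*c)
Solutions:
 g(c) = C1 + 2*c*asin(2*c) + sqrt(1 - 4*c^2) - 3*exp(-2*c)/2


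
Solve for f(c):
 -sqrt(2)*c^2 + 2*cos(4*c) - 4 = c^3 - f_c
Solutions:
 f(c) = C1 + c^4/4 + sqrt(2)*c^3/3 + 4*c - sin(4*c)/2


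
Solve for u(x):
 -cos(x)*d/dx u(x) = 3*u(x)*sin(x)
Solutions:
 u(x) = C1*cos(x)^3


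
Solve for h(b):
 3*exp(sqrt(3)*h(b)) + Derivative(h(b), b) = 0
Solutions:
 h(b) = sqrt(3)*(2*log(1/(C1 + 3*b)) - log(3))/6


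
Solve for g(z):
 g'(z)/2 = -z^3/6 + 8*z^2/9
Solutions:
 g(z) = C1 - z^4/12 + 16*z^3/27


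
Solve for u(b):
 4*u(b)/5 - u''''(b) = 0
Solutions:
 u(b) = C1*exp(-sqrt(2)*5^(3/4)*b/5) + C2*exp(sqrt(2)*5^(3/4)*b/5) + C3*sin(sqrt(2)*5^(3/4)*b/5) + C4*cos(sqrt(2)*5^(3/4)*b/5)


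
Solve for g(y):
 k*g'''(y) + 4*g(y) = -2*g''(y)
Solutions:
 g(y) = C1*exp(-y*(2^(1/3)*(sqrt(((27 + 4/k^2)^2 - 16/k^4)/k^2) + 27/k + 4/k^3)^(1/3) + 2/k + 2*2^(2/3)/(k^2*(sqrt(((27 + 4/k^2)^2 - 16/k^4)/k^2) + 27/k + 4/k^3)^(1/3)))/3) + C2*exp(y*(2^(1/3)*(sqrt(((27 + 4/k^2)^2 - 16/k^4)/k^2) + 27/k + 4/k^3)^(1/3) - 2^(1/3)*sqrt(3)*I*(sqrt(((27 + 4/k^2)^2 - 16/k^4)/k^2) + 27/k + 4/k^3)^(1/3) - 4/k - 8*2^(2/3)/(k^2*(-1 + sqrt(3)*I)*(sqrt(((27 + 4/k^2)^2 - 16/k^4)/k^2) + 27/k + 4/k^3)^(1/3)))/6) + C3*exp(y*(2^(1/3)*(sqrt(((27 + 4/k^2)^2 - 16/k^4)/k^2) + 27/k + 4/k^3)^(1/3) + 2^(1/3)*sqrt(3)*I*(sqrt(((27 + 4/k^2)^2 - 16/k^4)/k^2) + 27/k + 4/k^3)^(1/3) - 4/k + 8*2^(2/3)/(k^2*(1 + sqrt(3)*I)*(sqrt(((27 + 4/k^2)^2 - 16/k^4)/k^2) + 27/k + 4/k^3)^(1/3)))/6)


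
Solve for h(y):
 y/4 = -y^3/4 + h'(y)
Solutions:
 h(y) = C1 + y^4/16 + y^2/8


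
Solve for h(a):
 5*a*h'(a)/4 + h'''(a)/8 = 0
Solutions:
 h(a) = C1 + Integral(C2*airyai(-10^(1/3)*a) + C3*airybi(-10^(1/3)*a), a)


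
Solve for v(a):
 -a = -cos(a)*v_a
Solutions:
 v(a) = C1 + Integral(a/cos(a), a)


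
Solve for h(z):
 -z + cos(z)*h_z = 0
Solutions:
 h(z) = C1 + Integral(z/cos(z), z)


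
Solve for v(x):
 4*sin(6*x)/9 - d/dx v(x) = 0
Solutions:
 v(x) = C1 - 2*cos(6*x)/27


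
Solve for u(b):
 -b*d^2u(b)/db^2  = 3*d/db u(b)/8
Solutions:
 u(b) = C1 + C2*b^(5/8)


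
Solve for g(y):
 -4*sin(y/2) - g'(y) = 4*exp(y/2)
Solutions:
 g(y) = C1 - 8*exp(y/2) + 8*cos(y/2)


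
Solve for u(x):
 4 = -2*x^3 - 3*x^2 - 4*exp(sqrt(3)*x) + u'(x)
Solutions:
 u(x) = C1 + x^4/2 + x^3 + 4*x + 4*sqrt(3)*exp(sqrt(3)*x)/3


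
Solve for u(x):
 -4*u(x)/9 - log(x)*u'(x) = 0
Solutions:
 u(x) = C1*exp(-4*li(x)/9)


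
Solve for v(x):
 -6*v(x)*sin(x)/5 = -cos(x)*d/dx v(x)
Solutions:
 v(x) = C1/cos(x)^(6/5)


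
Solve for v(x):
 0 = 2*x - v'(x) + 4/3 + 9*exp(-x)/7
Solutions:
 v(x) = C1 + x^2 + 4*x/3 - 9*exp(-x)/7


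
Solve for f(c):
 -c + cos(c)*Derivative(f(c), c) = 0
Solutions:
 f(c) = C1 + Integral(c/cos(c), c)


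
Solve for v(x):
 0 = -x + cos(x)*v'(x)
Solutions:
 v(x) = C1 + Integral(x/cos(x), x)


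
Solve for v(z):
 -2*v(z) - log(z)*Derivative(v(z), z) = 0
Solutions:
 v(z) = C1*exp(-2*li(z))


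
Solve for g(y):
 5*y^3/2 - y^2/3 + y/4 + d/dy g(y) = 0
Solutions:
 g(y) = C1 - 5*y^4/8 + y^3/9 - y^2/8


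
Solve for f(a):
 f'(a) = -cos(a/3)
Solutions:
 f(a) = C1 - 3*sin(a/3)


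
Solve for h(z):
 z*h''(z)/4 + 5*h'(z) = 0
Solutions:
 h(z) = C1 + C2/z^19


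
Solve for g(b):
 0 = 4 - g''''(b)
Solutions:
 g(b) = C1 + C2*b + C3*b^2 + C4*b^3 + b^4/6


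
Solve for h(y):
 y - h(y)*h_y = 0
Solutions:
 h(y) = -sqrt(C1 + y^2)
 h(y) = sqrt(C1 + y^2)


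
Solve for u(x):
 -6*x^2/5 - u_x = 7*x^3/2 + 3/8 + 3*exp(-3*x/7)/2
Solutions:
 u(x) = C1 - 7*x^4/8 - 2*x^3/5 - 3*x/8 + 7*exp(-3*x/7)/2


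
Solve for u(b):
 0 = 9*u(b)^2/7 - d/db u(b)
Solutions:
 u(b) = -7/(C1 + 9*b)


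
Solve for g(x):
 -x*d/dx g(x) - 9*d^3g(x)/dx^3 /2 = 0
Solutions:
 g(x) = C1 + Integral(C2*airyai(-6^(1/3)*x/3) + C3*airybi(-6^(1/3)*x/3), x)


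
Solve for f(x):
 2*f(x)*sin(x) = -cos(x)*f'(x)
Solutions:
 f(x) = C1*cos(x)^2


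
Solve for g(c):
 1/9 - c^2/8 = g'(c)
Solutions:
 g(c) = C1 - c^3/24 + c/9


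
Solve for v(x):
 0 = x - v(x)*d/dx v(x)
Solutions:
 v(x) = -sqrt(C1 + x^2)
 v(x) = sqrt(C1 + x^2)


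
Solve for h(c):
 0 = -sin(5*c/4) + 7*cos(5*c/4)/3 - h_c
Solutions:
 h(c) = C1 + 28*sin(5*c/4)/15 + 4*cos(5*c/4)/5


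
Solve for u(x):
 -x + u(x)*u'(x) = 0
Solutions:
 u(x) = -sqrt(C1 + x^2)
 u(x) = sqrt(C1 + x^2)


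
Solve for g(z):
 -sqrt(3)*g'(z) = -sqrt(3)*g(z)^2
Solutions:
 g(z) = -1/(C1 + z)


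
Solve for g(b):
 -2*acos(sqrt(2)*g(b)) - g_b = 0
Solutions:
 Integral(1/acos(sqrt(2)*_y), (_y, g(b))) = C1 - 2*b


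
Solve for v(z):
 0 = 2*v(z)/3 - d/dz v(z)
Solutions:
 v(z) = C1*exp(2*z/3)


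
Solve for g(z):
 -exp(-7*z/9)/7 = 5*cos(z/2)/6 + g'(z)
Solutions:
 g(z) = C1 - 5*sin(z/2)/3 + 9*exp(-7*z/9)/49


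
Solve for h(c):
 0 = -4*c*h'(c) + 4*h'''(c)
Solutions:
 h(c) = C1 + Integral(C2*airyai(c) + C3*airybi(c), c)


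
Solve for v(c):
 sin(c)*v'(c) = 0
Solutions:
 v(c) = C1


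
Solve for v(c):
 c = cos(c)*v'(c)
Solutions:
 v(c) = C1 + Integral(c/cos(c), c)


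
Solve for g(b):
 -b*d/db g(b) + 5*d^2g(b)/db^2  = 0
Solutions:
 g(b) = C1 + C2*erfi(sqrt(10)*b/10)


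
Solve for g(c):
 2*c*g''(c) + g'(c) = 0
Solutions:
 g(c) = C1 + C2*sqrt(c)


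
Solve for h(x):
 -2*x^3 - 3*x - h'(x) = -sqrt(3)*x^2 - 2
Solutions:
 h(x) = C1 - x^4/2 + sqrt(3)*x^3/3 - 3*x^2/2 + 2*x


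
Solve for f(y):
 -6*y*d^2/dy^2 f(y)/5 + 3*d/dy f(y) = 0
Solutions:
 f(y) = C1 + C2*y^(7/2)


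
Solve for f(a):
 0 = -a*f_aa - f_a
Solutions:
 f(a) = C1 + C2*log(a)


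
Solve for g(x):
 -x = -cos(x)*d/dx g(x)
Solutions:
 g(x) = C1 + Integral(x/cos(x), x)


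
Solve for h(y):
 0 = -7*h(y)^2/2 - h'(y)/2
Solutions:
 h(y) = 1/(C1 + 7*y)


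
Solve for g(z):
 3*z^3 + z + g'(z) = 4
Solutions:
 g(z) = C1 - 3*z^4/4 - z^2/2 + 4*z


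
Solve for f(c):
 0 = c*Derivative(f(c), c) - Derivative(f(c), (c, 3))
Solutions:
 f(c) = C1 + Integral(C2*airyai(c) + C3*airybi(c), c)


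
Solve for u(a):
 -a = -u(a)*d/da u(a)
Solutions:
 u(a) = -sqrt(C1 + a^2)
 u(a) = sqrt(C1 + a^2)


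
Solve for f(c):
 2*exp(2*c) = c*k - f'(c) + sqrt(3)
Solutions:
 f(c) = C1 + c^2*k/2 + sqrt(3)*c - exp(2*c)


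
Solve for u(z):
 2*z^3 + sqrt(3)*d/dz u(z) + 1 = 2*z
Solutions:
 u(z) = C1 - sqrt(3)*z^4/6 + sqrt(3)*z^2/3 - sqrt(3)*z/3


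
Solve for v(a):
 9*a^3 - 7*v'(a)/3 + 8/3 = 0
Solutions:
 v(a) = C1 + 27*a^4/28 + 8*a/7


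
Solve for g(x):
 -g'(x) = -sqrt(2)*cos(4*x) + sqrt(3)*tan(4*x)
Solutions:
 g(x) = C1 + sqrt(3)*log(cos(4*x))/4 + sqrt(2)*sin(4*x)/4


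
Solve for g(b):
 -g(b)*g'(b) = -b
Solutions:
 g(b) = -sqrt(C1 + b^2)
 g(b) = sqrt(C1 + b^2)


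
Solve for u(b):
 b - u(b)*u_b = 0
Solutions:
 u(b) = -sqrt(C1 + b^2)
 u(b) = sqrt(C1 + b^2)


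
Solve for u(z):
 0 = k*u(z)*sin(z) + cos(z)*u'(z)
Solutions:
 u(z) = C1*exp(k*log(cos(z)))


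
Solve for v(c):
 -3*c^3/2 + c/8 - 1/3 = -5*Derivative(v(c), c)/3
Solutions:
 v(c) = C1 + 9*c^4/40 - 3*c^2/80 + c/5


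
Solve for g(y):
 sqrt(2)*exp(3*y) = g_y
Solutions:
 g(y) = C1 + sqrt(2)*exp(3*y)/3


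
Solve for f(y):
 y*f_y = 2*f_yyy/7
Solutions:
 f(y) = C1 + Integral(C2*airyai(2^(2/3)*7^(1/3)*y/2) + C3*airybi(2^(2/3)*7^(1/3)*y/2), y)


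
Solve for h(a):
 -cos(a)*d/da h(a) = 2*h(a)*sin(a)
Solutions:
 h(a) = C1*cos(a)^2


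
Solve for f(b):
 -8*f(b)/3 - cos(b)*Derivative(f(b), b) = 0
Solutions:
 f(b) = C1*(sin(b) - 1)^(4/3)/(sin(b) + 1)^(4/3)


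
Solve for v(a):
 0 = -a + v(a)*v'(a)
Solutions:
 v(a) = -sqrt(C1 + a^2)
 v(a) = sqrt(C1 + a^2)


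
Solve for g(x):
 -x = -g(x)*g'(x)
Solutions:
 g(x) = -sqrt(C1 + x^2)
 g(x) = sqrt(C1 + x^2)


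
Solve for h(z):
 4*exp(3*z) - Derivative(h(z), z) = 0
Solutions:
 h(z) = C1 + 4*exp(3*z)/3


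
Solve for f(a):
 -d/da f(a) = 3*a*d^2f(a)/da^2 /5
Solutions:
 f(a) = C1 + C2/a^(2/3)


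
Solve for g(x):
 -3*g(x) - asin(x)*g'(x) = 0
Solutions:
 g(x) = C1*exp(-3*Integral(1/asin(x), x))


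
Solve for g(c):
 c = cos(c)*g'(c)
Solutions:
 g(c) = C1 + Integral(c/cos(c), c)


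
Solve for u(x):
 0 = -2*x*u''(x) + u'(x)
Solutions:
 u(x) = C1 + C2*x^(3/2)


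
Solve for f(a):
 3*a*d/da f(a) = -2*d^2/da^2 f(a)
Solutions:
 f(a) = C1 + C2*erf(sqrt(3)*a/2)


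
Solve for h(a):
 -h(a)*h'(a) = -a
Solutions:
 h(a) = -sqrt(C1 + a^2)
 h(a) = sqrt(C1 + a^2)


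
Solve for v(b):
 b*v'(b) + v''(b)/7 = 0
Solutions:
 v(b) = C1 + C2*erf(sqrt(14)*b/2)


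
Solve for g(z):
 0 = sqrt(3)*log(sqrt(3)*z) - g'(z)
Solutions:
 g(z) = C1 + sqrt(3)*z*log(z) - sqrt(3)*z + sqrt(3)*z*log(3)/2


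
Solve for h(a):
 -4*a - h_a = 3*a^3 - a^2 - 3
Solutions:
 h(a) = C1 - 3*a^4/4 + a^3/3 - 2*a^2 + 3*a
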